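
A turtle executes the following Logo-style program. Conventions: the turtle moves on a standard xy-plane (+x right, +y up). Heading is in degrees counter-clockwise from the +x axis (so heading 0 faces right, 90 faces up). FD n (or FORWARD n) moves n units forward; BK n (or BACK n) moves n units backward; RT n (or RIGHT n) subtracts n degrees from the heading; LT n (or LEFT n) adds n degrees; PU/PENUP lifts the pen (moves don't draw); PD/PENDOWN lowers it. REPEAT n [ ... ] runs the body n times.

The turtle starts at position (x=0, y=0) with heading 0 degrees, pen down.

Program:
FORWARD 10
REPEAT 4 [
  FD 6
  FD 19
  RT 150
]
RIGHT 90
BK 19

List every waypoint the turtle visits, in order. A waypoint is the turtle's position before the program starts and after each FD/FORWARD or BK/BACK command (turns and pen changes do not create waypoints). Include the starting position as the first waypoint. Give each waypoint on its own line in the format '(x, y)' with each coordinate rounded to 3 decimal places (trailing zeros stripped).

Executing turtle program step by step:
Start: pos=(0,0), heading=0, pen down
FD 10: (0,0) -> (10,0) [heading=0, draw]
REPEAT 4 [
  -- iteration 1/4 --
  FD 6: (10,0) -> (16,0) [heading=0, draw]
  FD 19: (16,0) -> (35,0) [heading=0, draw]
  RT 150: heading 0 -> 210
  -- iteration 2/4 --
  FD 6: (35,0) -> (29.804,-3) [heading=210, draw]
  FD 19: (29.804,-3) -> (13.349,-12.5) [heading=210, draw]
  RT 150: heading 210 -> 60
  -- iteration 3/4 --
  FD 6: (13.349,-12.5) -> (16.349,-7.304) [heading=60, draw]
  FD 19: (16.349,-7.304) -> (25.849,9.151) [heading=60, draw]
  RT 150: heading 60 -> 270
  -- iteration 4/4 --
  FD 6: (25.849,9.151) -> (25.849,3.151) [heading=270, draw]
  FD 19: (25.849,3.151) -> (25.849,-15.849) [heading=270, draw]
  RT 150: heading 270 -> 120
]
RT 90: heading 120 -> 30
BK 19: (25.849,-15.849) -> (9.395,-25.349) [heading=30, draw]
Final: pos=(9.395,-25.349), heading=30, 10 segment(s) drawn
Waypoints (11 total):
(0, 0)
(10, 0)
(16, 0)
(35, 0)
(29.804, -3)
(13.349, -12.5)
(16.349, -7.304)
(25.849, 9.151)
(25.849, 3.151)
(25.849, -15.849)
(9.395, -25.349)

Answer: (0, 0)
(10, 0)
(16, 0)
(35, 0)
(29.804, -3)
(13.349, -12.5)
(16.349, -7.304)
(25.849, 9.151)
(25.849, 3.151)
(25.849, -15.849)
(9.395, -25.349)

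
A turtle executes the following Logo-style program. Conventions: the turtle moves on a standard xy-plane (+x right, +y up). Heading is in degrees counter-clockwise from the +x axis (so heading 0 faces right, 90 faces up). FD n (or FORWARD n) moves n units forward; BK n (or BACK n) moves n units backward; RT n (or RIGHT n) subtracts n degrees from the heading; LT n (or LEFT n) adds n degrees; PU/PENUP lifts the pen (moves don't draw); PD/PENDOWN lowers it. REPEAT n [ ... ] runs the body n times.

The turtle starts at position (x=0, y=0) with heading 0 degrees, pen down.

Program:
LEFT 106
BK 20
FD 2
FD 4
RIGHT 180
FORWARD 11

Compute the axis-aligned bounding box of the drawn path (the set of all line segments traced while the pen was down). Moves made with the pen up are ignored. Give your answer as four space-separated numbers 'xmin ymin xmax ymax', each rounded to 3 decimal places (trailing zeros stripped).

Executing turtle program step by step:
Start: pos=(0,0), heading=0, pen down
LT 106: heading 0 -> 106
BK 20: (0,0) -> (5.513,-19.225) [heading=106, draw]
FD 2: (5.513,-19.225) -> (4.961,-17.303) [heading=106, draw]
FD 4: (4.961,-17.303) -> (3.859,-13.458) [heading=106, draw]
RT 180: heading 106 -> 286
FD 11: (3.859,-13.458) -> (6.891,-24.032) [heading=286, draw]
Final: pos=(6.891,-24.032), heading=286, 4 segment(s) drawn

Segment endpoints: x in {0, 3.859, 4.961, 5.513, 6.891}, y in {-24.032, -19.225, -17.303, -13.458, 0}
xmin=0, ymin=-24.032, xmax=6.891, ymax=0

Answer: 0 -24.032 6.891 0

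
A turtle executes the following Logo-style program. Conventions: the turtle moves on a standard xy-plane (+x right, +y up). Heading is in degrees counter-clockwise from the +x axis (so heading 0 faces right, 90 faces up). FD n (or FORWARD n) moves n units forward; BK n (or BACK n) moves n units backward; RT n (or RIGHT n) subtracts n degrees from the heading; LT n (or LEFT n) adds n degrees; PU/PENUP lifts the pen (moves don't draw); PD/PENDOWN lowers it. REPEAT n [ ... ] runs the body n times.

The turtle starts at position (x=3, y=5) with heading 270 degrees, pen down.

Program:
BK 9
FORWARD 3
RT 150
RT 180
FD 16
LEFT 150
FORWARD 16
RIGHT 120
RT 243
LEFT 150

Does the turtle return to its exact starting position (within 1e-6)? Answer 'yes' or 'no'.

Executing turtle program step by step:
Start: pos=(3,5), heading=270, pen down
BK 9: (3,5) -> (3,14) [heading=270, draw]
FD 3: (3,14) -> (3,11) [heading=270, draw]
RT 150: heading 270 -> 120
RT 180: heading 120 -> 300
FD 16: (3,11) -> (11,-2.856) [heading=300, draw]
LT 150: heading 300 -> 90
FD 16: (11,-2.856) -> (11,13.144) [heading=90, draw]
RT 120: heading 90 -> 330
RT 243: heading 330 -> 87
LT 150: heading 87 -> 237
Final: pos=(11,13.144), heading=237, 4 segment(s) drawn

Start position: (3, 5)
Final position: (11, 13.144)
Distance = 11.416; >= 1e-6 -> NOT closed

Answer: no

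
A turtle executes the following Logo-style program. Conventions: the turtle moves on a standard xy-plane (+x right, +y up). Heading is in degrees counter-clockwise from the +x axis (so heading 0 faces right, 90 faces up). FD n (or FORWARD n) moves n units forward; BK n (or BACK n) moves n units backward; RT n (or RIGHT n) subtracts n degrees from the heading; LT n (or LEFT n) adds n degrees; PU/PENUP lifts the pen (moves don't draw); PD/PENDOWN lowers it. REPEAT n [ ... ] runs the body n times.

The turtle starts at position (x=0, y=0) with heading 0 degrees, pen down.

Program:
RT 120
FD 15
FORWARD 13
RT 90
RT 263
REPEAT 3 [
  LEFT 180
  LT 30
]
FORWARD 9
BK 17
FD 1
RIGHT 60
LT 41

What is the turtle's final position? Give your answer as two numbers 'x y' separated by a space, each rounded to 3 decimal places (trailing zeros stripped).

Executing turtle program step by step:
Start: pos=(0,0), heading=0, pen down
RT 120: heading 0 -> 240
FD 15: (0,0) -> (-7.5,-12.99) [heading=240, draw]
FD 13: (-7.5,-12.99) -> (-14,-24.249) [heading=240, draw]
RT 90: heading 240 -> 150
RT 263: heading 150 -> 247
REPEAT 3 [
  -- iteration 1/3 --
  LT 180: heading 247 -> 67
  LT 30: heading 67 -> 97
  -- iteration 2/3 --
  LT 180: heading 97 -> 277
  LT 30: heading 277 -> 307
  -- iteration 3/3 --
  LT 180: heading 307 -> 127
  LT 30: heading 127 -> 157
]
FD 9: (-14,-24.249) -> (-22.285,-20.732) [heading=157, draw]
BK 17: (-22.285,-20.732) -> (-6.636,-27.375) [heading=157, draw]
FD 1: (-6.636,-27.375) -> (-7.556,-26.984) [heading=157, draw]
RT 60: heading 157 -> 97
LT 41: heading 97 -> 138
Final: pos=(-7.556,-26.984), heading=138, 5 segment(s) drawn

Answer: -7.556 -26.984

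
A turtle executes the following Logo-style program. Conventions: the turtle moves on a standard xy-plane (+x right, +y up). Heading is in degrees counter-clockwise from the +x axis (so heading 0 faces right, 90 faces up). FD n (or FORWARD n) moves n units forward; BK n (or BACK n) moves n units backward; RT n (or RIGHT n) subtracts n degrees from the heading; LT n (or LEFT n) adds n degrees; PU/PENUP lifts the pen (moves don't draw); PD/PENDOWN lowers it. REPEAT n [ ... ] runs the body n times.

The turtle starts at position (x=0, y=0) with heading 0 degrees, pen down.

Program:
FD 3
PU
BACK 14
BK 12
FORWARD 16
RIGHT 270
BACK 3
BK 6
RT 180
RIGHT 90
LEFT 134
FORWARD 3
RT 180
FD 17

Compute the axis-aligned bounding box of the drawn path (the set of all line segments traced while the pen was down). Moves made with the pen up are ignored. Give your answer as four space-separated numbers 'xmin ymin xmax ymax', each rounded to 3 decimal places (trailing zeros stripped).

Executing turtle program step by step:
Start: pos=(0,0), heading=0, pen down
FD 3: (0,0) -> (3,0) [heading=0, draw]
PU: pen up
BK 14: (3,0) -> (-11,0) [heading=0, move]
BK 12: (-11,0) -> (-23,0) [heading=0, move]
FD 16: (-23,0) -> (-7,0) [heading=0, move]
RT 270: heading 0 -> 90
BK 3: (-7,0) -> (-7,-3) [heading=90, move]
BK 6: (-7,-3) -> (-7,-9) [heading=90, move]
RT 180: heading 90 -> 270
RT 90: heading 270 -> 180
LT 134: heading 180 -> 314
FD 3: (-7,-9) -> (-4.916,-11.158) [heading=314, move]
RT 180: heading 314 -> 134
FD 17: (-4.916,-11.158) -> (-16.725,1.071) [heading=134, move]
Final: pos=(-16.725,1.071), heading=134, 1 segment(s) drawn

Segment endpoints: x in {0, 3}, y in {0}
xmin=0, ymin=0, xmax=3, ymax=0

Answer: 0 0 3 0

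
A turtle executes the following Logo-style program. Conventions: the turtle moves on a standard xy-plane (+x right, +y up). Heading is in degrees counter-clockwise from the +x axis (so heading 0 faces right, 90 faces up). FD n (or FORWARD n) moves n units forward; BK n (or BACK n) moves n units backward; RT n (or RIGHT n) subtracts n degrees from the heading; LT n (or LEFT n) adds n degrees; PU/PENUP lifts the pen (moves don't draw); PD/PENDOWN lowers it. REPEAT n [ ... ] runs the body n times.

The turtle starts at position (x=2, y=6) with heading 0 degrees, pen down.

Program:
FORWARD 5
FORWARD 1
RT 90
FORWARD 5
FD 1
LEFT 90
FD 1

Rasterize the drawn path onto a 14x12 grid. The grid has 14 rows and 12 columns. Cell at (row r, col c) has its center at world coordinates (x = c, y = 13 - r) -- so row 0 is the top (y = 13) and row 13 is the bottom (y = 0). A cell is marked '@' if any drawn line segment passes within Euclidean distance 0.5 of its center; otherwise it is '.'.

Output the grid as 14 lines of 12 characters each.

Answer: ............
............
............
............
............
............
............
..@@@@@@@...
........@...
........@...
........@...
........@...
........@...
........@@..

Derivation:
Segment 0: (2,6) -> (7,6)
Segment 1: (7,6) -> (8,6)
Segment 2: (8,6) -> (8,1)
Segment 3: (8,1) -> (8,0)
Segment 4: (8,0) -> (9,0)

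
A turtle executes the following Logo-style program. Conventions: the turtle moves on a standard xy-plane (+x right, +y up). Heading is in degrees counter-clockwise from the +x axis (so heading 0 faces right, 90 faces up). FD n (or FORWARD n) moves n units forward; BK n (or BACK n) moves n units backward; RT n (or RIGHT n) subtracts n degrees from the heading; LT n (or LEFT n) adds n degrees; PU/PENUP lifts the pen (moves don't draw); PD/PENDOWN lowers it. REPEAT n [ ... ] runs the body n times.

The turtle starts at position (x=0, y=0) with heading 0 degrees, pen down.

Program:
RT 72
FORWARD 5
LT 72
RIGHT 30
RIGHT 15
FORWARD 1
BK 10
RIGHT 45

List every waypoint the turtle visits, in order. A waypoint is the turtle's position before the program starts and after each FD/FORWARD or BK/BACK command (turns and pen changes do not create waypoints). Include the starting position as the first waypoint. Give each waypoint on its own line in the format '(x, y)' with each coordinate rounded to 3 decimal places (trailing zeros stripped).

Answer: (0, 0)
(1.545, -4.755)
(2.252, -5.462)
(-4.819, 1.609)

Derivation:
Executing turtle program step by step:
Start: pos=(0,0), heading=0, pen down
RT 72: heading 0 -> 288
FD 5: (0,0) -> (1.545,-4.755) [heading=288, draw]
LT 72: heading 288 -> 0
RT 30: heading 0 -> 330
RT 15: heading 330 -> 315
FD 1: (1.545,-4.755) -> (2.252,-5.462) [heading=315, draw]
BK 10: (2.252,-5.462) -> (-4.819,1.609) [heading=315, draw]
RT 45: heading 315 -> 270
Final: pos=(-4.819,1.609), heading=270, 3 segment(s) drawn
Waypoints (4 total):
(0, 0)
(1.545, -4.755)
(2.252, -5.462)
(-4.819, 1.609)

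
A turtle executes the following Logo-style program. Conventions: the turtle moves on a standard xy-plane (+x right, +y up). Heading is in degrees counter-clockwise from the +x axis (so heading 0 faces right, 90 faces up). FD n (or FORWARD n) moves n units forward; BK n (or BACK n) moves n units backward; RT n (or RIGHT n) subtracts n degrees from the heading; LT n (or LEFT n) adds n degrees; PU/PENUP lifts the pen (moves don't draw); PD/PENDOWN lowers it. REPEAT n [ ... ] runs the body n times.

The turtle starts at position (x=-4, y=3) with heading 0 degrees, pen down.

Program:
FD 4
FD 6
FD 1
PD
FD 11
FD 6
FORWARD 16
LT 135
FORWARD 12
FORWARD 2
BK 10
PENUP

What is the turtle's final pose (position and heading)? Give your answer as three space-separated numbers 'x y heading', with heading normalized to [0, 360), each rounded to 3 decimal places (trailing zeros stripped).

Executing turtle program step by step:
Start: pos=(-4,3), heading=0, pen down
FD 4: (-4,3) -> (0,3) [heading=0, draw]
FD 6: (0,3) -> (6,3) [heading=0, draw]
FD 1: (6,3) -> (7,3) [heading=0, draw]
PD: pen down
FD 11: (7,3) -> (18,3) [heading=0, draw]
FD 6: (18,3) -> (24,3) [heading=0, draw]
FD 16: (24,3) -> (40,3) [heading=0, draw]
LT 135: heading 0 -> 135
FD 12: (40,3) -> (31.515,11.485) [heading=135, draw]
FD 2: (31.515,11.485) -> (30.101,12.899) [heading=135, draw]
BK 10: (30.101,12.899) -> (37.172,5.828) [heading=135, draw]
PU: pen up
Final: pos=(37.172,5.828), heading=135, 9 segment(s) drawn

Answer: 37.172 5.828 135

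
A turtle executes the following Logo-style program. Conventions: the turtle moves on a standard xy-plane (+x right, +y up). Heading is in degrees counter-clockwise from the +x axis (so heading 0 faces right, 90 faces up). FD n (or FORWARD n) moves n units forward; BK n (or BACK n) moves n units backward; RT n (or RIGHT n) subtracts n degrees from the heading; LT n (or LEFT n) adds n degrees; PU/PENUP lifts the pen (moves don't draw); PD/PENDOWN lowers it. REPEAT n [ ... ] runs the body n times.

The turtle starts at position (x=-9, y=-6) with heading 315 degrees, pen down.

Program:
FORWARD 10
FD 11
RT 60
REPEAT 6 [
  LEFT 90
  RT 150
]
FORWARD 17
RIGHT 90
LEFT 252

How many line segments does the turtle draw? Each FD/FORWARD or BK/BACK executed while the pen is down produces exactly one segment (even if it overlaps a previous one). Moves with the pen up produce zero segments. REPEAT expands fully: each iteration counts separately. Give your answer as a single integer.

Answer: 3

Derivation:
Executing turtle program step by step:
Start: pos=(-9,-6), heading=315, pen down
FD 10: (-9,-6) -> (-1.929,-13.071) [heading=315, draw]
FD 11: (-1.929,-13.071) -> (5.849,-20.849) [heading=315, draw]
RT 60: heading 315 -> 255
REPEAT 6 [
  -- iteration 1/6 --
  LT 90: heading 255 -> 345
  RT 150: heading 345 -> 195
  -- iteration 2/6 --
  LT 90: heading 195 -> 285
  RT 150: heading 285 -> 135
  -- iteration 3/6 --
  LT 90: heading 135 -> 225
  RT 150: heading 225 -> 75
  -- iteration 4/6 --
  LT 90: heading 75 -> 165
  RT 150: heading 165 -> 15
  -- iteration 5/6 --
  LT 90: heading 15 -> 105
  RT 150: heading 105 -> 315
  -- iteration 6/6 --
  LT 90: heading 315 -> 45
  RT 150: heading 45 -> 255
]
FD 17: (5.849,-20.849) -> (1.449,-37.27) [heading=255, draw]
RT 90: heading 255 -> 165
LT 252: heading 165 -> 57
Final: pos=(1.449,-37.27), heading=57, 3 segment(s) drawn
Segments drawn: 3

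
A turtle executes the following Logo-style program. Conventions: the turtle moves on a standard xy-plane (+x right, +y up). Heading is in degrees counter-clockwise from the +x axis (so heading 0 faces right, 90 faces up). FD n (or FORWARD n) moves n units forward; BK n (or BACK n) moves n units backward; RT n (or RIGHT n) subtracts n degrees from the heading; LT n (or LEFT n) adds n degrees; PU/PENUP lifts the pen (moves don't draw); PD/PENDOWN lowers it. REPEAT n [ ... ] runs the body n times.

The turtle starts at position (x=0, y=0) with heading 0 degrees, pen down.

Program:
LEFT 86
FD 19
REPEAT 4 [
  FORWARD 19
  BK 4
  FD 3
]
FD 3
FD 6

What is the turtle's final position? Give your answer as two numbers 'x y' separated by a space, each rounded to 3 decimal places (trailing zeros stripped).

Executing turtle program step by step:
Start: pos=(0,0), heading=0, pen down
LT 86: heading 0 -> 86
FD 19: (0,0) -> (1.325,18.954) [heading=86, draw]
REPEAT 4 [
  -- iteration 1/4 --
  FD 19: (1.325,18.954) -> (2.651,37.907) [heading=86, draw]
  BK 4: (2.651,37.907) -> (2.372,33.917) [heading=86, draw]
  FD 3: (2.372,33.917) -> (2.581,36.91) [heading=86, draw]
  -- iteration 2/4 --
  FD 19: (2.581,36.91) -> (3.906,55.864) [heading=86, draw]
  BK 4: (3.906,55.864) -> (3.627,51.873) [heading=86, draw]
  FD 3: (3.627,51.873) -> (3.837,54.866) [heading=86, draw]
  -- iteration 3/4 --
  FD 19: (3.837,54.866) -> (5.162,73.82) [heading=86, draw]
  BK 4: (5.162,73.82) -> (4.883,69.829) [heading=86, draw]
  FD 3: (4.883,69.829) -> (5.092,72.822) [heading=86, draw]
  -- iteration 4/4 --
  FD 19: (5.092,72.822) -> (6.418,91.776) [heading=86, draw]
  BK 4: (6.418,91.776) -> (6.139,87.786) [heading=86, draw]
  FD 3: (6.139,87.786) -> (6.348,90.778) [heading=86, draw]
]
FD 3: (6.348,90.778) -> (6.557,93.771) [heading=86, draw]
FD 6: (6.557,93.771) -> (6.976,99.756) [heading=86, draw]
Final: pos=(6.976,99.756), heading=86, 15 segment(s) drawn

Answer: 6.976 99.756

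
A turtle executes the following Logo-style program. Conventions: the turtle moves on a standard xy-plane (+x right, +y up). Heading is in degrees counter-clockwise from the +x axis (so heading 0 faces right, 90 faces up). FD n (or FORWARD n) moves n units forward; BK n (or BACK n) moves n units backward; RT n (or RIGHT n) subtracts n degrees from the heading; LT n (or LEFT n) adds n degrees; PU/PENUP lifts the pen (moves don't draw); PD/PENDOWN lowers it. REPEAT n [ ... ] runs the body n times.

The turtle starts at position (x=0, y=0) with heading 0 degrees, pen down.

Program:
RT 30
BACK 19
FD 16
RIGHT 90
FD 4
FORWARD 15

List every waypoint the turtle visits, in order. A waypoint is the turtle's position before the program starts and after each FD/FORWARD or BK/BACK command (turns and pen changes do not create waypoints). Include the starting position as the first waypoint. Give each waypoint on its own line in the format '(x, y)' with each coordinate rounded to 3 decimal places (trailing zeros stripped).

Answer: (0, 0)
(-16.454, 9.5)
(-2.598, 1.5)
(-4.598, -1.964)
(-12.098, -14.954)

Derivation:
Executing turtle program step by step:
Start: pos=(0,0), heading=0, pen down
RT 30: heading 0 -> 330
BK 19: (0,0) -> (-16.454,9.5) [heading=330, draw]
FD 16: (-16.454,9.5) -> (-2.598,1.5) [heading=330, draw]
RT 90: heading 330 -> 240
FD 4: (-2.598,1.5) -> (-4.598,-1.964) [heading=240, draw]
FD 15: (-4.598,-1.964) -> (-12.098,-14.954) [heading=240, draw]
Final: pos=(-12.098,-14.954), heading=240, 4 segment(s) drawn
Waypoints (5 total):
(0, 0)
(-16.454, 9.5)
(-2.598, 1.5)
(-4.598, -1.964)
(-12.098, -14.954)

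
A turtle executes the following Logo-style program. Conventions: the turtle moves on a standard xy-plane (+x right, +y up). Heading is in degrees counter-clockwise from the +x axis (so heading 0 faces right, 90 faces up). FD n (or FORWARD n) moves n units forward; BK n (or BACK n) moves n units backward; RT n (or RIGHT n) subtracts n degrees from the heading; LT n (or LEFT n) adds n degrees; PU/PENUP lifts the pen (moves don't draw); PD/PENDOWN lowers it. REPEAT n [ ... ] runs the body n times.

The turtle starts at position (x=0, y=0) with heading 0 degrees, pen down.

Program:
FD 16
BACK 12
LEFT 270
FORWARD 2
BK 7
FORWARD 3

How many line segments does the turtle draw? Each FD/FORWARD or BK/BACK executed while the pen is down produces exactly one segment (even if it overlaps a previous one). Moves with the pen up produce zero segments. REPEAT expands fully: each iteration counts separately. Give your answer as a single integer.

Executing turtle program step by step:
Start: pos=(0,0), heading=0, pen down
FD 16: (0,0) -> (16,0) [heading=0, draw]
BK 12: (16,0) -> (4,0) [heading=0, draw]
LT 270: heading 0 -> 270
FD 2: (4,0) -> (4,-2) [heading=270, draw]
BK 7: (4,-2) -> (4,5) [heading=270, draw]
FD 3: (4,5) -> (4,2) [heading=270, draw]
Final: pos=(4,2), heading=270, 5 segment(s) drawn
Segments drawn: 5

Answer: 5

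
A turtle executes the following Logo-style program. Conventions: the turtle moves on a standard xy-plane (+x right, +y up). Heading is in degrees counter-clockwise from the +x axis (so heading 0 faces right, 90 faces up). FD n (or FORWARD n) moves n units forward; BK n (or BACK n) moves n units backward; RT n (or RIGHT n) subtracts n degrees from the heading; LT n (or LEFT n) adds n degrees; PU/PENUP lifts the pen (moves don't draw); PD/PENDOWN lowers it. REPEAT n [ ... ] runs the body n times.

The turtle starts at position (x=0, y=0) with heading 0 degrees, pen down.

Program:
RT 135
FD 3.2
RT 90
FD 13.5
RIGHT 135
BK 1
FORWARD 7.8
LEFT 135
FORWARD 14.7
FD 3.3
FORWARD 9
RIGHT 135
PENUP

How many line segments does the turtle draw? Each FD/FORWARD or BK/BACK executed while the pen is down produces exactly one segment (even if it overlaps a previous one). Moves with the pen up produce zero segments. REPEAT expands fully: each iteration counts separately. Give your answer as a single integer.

Answer: 7

Derivation:
Executing turtle program step by step:
Start: pos=(0,0), heading=0, pen down
RT 135: heading 0 -> 225
FD 3.2: (0,0) -> (-2.263,-2.263) [heading=225, draw]
RT 90: heading 225 -> 135
FD 13.5: (-2.263,-2.263) -> (-11.809,7.283) [heading=135, draw]
RT 135: heading 135 -> 0
BK 1: (-11.809,7.283) -> (-12.809,7.283) [heading=0, draw]
FD 7.8: (-12.809,7.283) -> (-5.009,7.283) [heading=0, draw]
LT 135: heading 0 -> 135
FD 14.7: (-5.009,7.283) -> (-15.403,17.678) [heading=135, draw]
FD 3.3: (-15.403,17.678) -> (-17.737,20.011) [heading=135, draw]
FD 9: (-17.737,20.011) -> (-24.101,26.375) [heading=135, draw]
RT 135: heading 135 -> 0
PU: pen up
Final: pos=(-24.101,26.375), heading=0, 7 segment(s) drawn
Segments drawn: 7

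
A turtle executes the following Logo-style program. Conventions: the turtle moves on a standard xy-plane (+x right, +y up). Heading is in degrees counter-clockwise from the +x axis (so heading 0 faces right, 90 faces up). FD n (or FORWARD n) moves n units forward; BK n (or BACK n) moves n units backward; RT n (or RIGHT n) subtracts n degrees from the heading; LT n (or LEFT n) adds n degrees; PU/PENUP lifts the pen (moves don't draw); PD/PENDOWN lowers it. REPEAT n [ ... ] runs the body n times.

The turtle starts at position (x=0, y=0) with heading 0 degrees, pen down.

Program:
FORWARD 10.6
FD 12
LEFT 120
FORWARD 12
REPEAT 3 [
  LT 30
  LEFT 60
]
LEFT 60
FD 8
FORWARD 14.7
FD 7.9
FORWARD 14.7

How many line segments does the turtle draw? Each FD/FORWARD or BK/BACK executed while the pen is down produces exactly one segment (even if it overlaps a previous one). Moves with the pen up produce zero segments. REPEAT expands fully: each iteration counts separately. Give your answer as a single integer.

Executing turtle program step by step:
Start: pos=(0,0), heading=0, pen down
FD 10.6: (0,0) -> (10.6,0) [heading=0, draw]
FD 12: (10.6,0) -> (22.6,0) [heading=0, draw]
LT 120: heading 0 -> 120
FD 12: (22.6,0) -> (16.6,10.392) [heading=120, draw]
REPEAT 3 [
  -- iteration 1/3 --
  LT 30: heading 120 -> 150
  LT 60: heading 150 -> 210
  -- iteration 2/3 --
  LT 30: heading 210 -> 240
  LT 60: heading 240 -> 300
  -- iteration 3/3 --
  LT 30: heading 300 -> 330
  LT 60: heading 330 -> 30
]
LT 60: heading 30 -> 90
FD 8: (16.6,10.392) -> (16.6,18.392) [heading=90, draw]
FD 14.7: (16.6,18.392) -> (16.6,33.092) [heading=90, draw]
FD 7.9: (16.6,33.092) -> (16.6,40.992) [heading=90, draw]
FD 14.7: (16.6,40.992) -> (16.6,55.692) [heading=90, draw]
Final: pos=(16.6,55.692), heading=90, 7 segment(s) drawn
Segments drawn: 7

Answer: 7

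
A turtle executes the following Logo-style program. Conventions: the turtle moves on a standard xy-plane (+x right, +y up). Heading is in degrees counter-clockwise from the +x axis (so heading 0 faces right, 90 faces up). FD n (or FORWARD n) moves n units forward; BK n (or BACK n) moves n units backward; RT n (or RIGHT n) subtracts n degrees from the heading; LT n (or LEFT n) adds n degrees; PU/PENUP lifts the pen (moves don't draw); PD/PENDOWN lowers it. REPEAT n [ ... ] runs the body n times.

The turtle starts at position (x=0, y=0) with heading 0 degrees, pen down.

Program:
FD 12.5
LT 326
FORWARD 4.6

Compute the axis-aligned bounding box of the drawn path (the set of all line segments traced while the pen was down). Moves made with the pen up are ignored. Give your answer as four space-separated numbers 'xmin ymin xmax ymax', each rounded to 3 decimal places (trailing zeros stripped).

Answer: 0 -2.572 16.314 0

Derivation:
Executing turtle program step by step:
Start: pos=(0,0), heading=0, pen down
FD 12.5: (0,0) -> (12.5,0) [heading=0, draw]
LT 326: heading 0 -> 326
FD 4.6: (12.5,0) -> (16.314,-2.572) [heading=326, draw]
Final: pos=(16.314,-2.572), heading=326, 2 segment(s) drawn

Segment endpoints: x in {0, 12.5, 16.314}, y in {-2.572, 0}
xmin=0, ymin=-2.572, xmax=16.314, ymax=0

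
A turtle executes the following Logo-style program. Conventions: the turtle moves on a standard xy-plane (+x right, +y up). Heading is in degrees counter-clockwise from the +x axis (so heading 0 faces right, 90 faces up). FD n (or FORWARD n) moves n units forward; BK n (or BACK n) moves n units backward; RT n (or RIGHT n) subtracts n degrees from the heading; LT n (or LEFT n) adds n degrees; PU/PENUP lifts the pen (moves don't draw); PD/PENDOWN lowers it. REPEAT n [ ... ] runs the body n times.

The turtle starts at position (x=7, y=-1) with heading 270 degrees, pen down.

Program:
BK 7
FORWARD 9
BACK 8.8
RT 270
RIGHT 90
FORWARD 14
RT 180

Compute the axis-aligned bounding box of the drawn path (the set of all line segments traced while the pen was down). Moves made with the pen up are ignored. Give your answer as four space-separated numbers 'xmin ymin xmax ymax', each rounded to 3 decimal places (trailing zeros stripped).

Executing turtle program step by step:
Start: pos=(7,-1), heading=270, pen down
BK 7: (7,-1) -> (7,6) [heading=270, draw]
FD 9: (7,6) -> (7,-3) [heading=270, draw]
BK 8.8: (7,-3) -> (7,5.8) [heading=270, draw]
RT 270: heading 270 -> 0
RT 90: heading 0 -> 270
FD 14: (7,5.8) -> (7,-8.2) [heading=270, draw]
RT 180: heading 270 -> 90
Final: pos=(7,-8.2), heading=90, 4 segment(s) drawn

Segment endpoints: x in {7, 7, 7, 7}, y in {-8.2, -3, -1, 5.8, 6}
xmin=7, ymin=-8.2, xmax=7, ymax=6

Answer: 7 -8.2 7 6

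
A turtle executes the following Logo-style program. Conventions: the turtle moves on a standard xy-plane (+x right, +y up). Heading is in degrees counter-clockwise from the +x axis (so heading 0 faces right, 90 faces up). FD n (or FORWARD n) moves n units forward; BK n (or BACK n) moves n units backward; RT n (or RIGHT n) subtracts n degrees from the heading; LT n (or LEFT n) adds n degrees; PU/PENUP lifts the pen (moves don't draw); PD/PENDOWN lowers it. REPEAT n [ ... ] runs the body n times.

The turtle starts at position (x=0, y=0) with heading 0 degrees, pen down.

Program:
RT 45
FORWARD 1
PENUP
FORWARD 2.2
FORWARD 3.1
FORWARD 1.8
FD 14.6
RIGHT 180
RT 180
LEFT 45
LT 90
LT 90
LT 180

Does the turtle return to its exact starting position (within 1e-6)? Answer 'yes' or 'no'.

Answer: no

Derivation:
Executing turtle program step by step:
Start: pos=(0,0), heading=0, pen down
RT 45: heading 0 -> 315
FD 1: (0,0) -> (0.707,-0.707) [heading=315, draw]
PU: pen up
FD 2.2: (0.707,-0.707) -> (2.263,-2.263) [heading=315, move]
FD 3.1: (2.263,-2.263) -> (4.455,-4.455) [heading=315, move]
FD 1.8: (4.455,-4.455) -> (5.728,-5.728) [heading=315, move]
FD 14.6: (5.728,-5.728) -> (16.051,-16.051) [heading=315, move]
RT 180: heading 315 -> 135
RT 180: heading 135 -> 315
LT 45: heading 315 -> 0
LT 90: heading 0 -> 90
LT 90: heading 90 -> 180
LT 180: heading 180 -> 0
Final: pos=(16.051,-16.051), heading=0, 1 segment(s) drawn

Start position: (0, 0)
Final position: (16.051, -16.051)
Distance = 22.7; >= 1e-6 -> NOT closed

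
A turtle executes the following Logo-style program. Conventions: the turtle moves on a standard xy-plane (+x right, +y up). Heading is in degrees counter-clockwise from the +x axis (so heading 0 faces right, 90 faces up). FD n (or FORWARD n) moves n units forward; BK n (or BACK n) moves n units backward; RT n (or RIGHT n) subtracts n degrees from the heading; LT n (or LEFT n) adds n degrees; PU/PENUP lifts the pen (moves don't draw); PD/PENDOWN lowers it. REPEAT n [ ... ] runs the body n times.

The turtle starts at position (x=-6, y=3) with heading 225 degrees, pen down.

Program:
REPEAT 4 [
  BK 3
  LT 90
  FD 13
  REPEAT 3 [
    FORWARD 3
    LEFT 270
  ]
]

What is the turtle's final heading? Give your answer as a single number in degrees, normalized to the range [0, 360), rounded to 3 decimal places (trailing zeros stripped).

Answer: 225

Derivation:
Executing turtle program step by step:
Start: pos=(-6,3), heading=225, pen down
REPEAT 4 [
  -- iteration 1/4 --
  BK 3: (-6,3) -> (-3.879,5.121) [heading=225, draw]
  LT 90: heading 225 -> 315
  FD 13: (-3.879,5.121) -> (5.314,-4.071) [heading=315, draw]
  REPEAT 3 [
    -- iteration 1/3 --
    FD 3: (5.314,-4.071) -> (7.435,-6.192) [heading=315, draw]
    LT 270: heading 315 -> 225
    -- iteration 2/3 --
    FD 3: (7.435,-6.192) -> (5.314,-8.314) [heading=225, draw]
    LT 270: heading 225 -> 135
    -- iteration 3/3 --
    FD 3: (5.314,-8.314) -> (3.192,-6.192) [heading=135, draw]
    LT 270: heading 135 -> 45
  ]
  -- iteration 2/4 --
  BK 3: (3.192,-6.192) -> (1.071,-8.314) [heading=45, draw]
  LT 90: heading 45 -> 135
  FD 13: (1.071,-8.314) -> (-8.121,0.879) [heading=135, draw]
  REPEAT 3 [
    -- iteration 1/3 --
    FD 3: (-8.121,0.879) -> (-10.243,3) [heading=135, draw]
    LT 270: heading 135 -> 45
    -- iteration 2/3 --
    FD 3: (-10.243,3) -> (-8.121,5.121) [heading=45, draw]
    LT 270: heading 45 -> 315
    -- iteration 3/3 --
    FD 3: (-8.121,5.121) -> (-6,3) [heading=315, draw]
    LT 270: heading 315 -> 225
  ]
  -- iteration 3/4 --
  BK 3: (-6,3) -> (-3.879,5.121) [heading=225, draw]
  LT 90: heading 225 -> 315
  FD 13: (-3.879,5.121) -> (5.314,-4.071) [heading=315, draw]
  REPEAT 3 [
    -- iteration 1/3 --
    FD 3: (5.314,-4.071) -> (7.435,-6.192) [heading=315, draw]
    LT 270: heading 315 -> 225
    -- iteration 2/3 --
    FD 3: (7.435,-6.192) -> (5.314,-8.314) [heading=225, draw]
    LT 270: heading 225 -> 135
    -- iteration 3/3 --
    FD 3: (5.314,-8.314) -> (3.192,-6.192) [heading=135, draw]
    LT 270: heading 135 -> 45
  ]
  -- iteration 4/4 --
  BK 3: (3.192,-6.192) -> (1.071,-8.314) [heading=45, draw]
  LT 90: heading 45 -> 135
  FD 13: (1.071,-8.314) -> (-8.121,0.879) [heading=135, draw]
  REPEAT 3 [
    -- iteration 1/3 --
    FD 3: (-8.121,0.879) -> (-10.243,3) [heading=135, draw]
    LT 270: heading 135 -> 45
    -- iteration 2/3 --
    FD 3: (-10.243,3) -> (-8.121,5.121) [heading=45, draw]
    LT 270: heading 45 -> 315
    -- iteration 3/3 --
    FD 3: (-8.121,5.121) -> (-6,3) [heading=315, draw]
    LT 270: heading 315 -> 225
  ]
]
Final: pos=(-6,3), heading=225, 20 segment(s) drawn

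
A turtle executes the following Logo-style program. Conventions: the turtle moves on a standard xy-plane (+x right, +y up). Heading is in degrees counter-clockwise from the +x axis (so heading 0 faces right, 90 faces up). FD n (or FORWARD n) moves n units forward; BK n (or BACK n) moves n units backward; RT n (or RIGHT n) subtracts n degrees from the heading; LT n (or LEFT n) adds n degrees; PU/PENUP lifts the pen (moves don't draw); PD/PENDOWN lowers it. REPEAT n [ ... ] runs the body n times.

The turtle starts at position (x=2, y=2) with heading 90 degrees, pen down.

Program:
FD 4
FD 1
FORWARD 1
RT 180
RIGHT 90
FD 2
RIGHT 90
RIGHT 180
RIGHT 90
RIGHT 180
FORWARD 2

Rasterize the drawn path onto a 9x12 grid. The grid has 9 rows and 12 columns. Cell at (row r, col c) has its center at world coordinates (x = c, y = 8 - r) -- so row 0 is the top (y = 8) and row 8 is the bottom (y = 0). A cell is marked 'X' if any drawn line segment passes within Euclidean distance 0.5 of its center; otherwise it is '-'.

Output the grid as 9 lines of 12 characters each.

Answer: XXX---------
--X---------
--X---------
--X---------
--X---------
--X---------
--X---------
------------
------------

Derivation:
Segment 0: (2,2) -> (2,6)
Segment 1: (2,6) -> (2,7)
Segment 2: (2,7) -> (2,8)
Segment 3: (2,8) -> (0,8)
Segment 4: (0,8) -> (2,8)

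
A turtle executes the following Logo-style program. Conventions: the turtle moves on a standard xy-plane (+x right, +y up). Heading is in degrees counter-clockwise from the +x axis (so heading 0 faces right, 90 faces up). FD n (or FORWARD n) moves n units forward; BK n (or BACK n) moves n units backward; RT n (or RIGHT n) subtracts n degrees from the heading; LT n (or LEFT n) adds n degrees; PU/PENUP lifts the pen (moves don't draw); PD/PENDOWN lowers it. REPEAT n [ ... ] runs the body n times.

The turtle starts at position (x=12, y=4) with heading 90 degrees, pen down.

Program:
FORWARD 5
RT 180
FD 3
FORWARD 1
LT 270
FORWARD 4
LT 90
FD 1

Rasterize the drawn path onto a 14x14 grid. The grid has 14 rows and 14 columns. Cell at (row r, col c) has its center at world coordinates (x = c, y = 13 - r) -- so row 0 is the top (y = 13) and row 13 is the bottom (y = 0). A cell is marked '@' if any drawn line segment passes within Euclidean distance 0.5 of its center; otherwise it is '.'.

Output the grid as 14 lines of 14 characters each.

Segment 0: (12,4) -> (12,9)
Segment 1: (12,9) -> (12,6)
Segment 2: (12,6) -> (12,5)
Segment 3: (12,5) -> (8,5)
Segment 4: (8,5) -> (8,4)

Answer: ..............
..............
..............
..............
............@.
............@.
............@.
............@.
........@@@@@.
........@...@.
..............
..............
..............
..............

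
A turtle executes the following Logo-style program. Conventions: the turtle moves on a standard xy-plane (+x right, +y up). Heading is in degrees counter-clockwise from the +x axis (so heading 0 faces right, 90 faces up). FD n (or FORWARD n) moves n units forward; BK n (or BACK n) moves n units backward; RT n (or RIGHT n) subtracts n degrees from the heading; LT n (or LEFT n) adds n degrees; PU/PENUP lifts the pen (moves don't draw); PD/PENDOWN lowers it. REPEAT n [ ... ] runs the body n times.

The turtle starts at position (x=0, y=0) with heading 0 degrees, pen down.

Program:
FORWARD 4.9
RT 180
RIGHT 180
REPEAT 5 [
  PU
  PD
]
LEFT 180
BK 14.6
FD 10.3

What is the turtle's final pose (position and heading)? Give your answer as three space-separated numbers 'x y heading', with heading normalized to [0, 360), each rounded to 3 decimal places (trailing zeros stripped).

Executing turtle program step by step:
Start: pos=(0,0), heading=0, pen down
FD 4.9: (0,0) -> (4.9,0) [heading=0, draw]
RT 180: heading 0 -> 180
RT 180: heading 180 -> 0
REPEAT 5 [
  -- iteration 1/5 --
  PU: pen up
  PD: pen down
  -- iteration 2/5 --
  PU: pen up
  PD: pen down
  -- iteration 3/5 --
  PU: pen up
  PD: pen down
  -- iteration 4/5 --
  PU: pen up
  PD: pen down
  -- iteration 5/5 --
  PU: pen up
  PD: pen down
]
LT 180: heading 0 -> 180
BK 14.6: (4.9,0) -> (19.5,0) [heading=180, draw]
FD 10.3: (19.5,0) -> (9.2,0) [heading=180, draw]
Final: pos=(9.2,0), heading=180, 3 segment(s) drawn

Answer: 9.2 0 180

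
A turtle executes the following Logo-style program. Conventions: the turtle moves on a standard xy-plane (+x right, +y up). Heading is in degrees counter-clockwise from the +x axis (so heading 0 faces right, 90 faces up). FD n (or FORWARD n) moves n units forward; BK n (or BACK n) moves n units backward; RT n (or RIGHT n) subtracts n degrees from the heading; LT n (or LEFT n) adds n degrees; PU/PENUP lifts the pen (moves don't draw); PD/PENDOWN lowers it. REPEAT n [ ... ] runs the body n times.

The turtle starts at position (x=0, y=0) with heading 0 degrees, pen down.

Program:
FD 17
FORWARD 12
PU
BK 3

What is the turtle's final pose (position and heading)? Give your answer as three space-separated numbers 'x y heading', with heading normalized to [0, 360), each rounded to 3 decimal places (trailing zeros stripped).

Answer: 26 0 0

Derivation:
Executing turtle program step by step:
Start: pos=(0,0), heading=0, pen down
FD 17: (0,0) -> (17,0) [heading=0, draw]
FD 12: (17,0) -> (29,0) [heading=0, draw]
PU: pen up
BK 3: (29,0) -> (26,0) [heading=0, move]
Final: pos=(26,0), heading=0, 2 segment(s) drawn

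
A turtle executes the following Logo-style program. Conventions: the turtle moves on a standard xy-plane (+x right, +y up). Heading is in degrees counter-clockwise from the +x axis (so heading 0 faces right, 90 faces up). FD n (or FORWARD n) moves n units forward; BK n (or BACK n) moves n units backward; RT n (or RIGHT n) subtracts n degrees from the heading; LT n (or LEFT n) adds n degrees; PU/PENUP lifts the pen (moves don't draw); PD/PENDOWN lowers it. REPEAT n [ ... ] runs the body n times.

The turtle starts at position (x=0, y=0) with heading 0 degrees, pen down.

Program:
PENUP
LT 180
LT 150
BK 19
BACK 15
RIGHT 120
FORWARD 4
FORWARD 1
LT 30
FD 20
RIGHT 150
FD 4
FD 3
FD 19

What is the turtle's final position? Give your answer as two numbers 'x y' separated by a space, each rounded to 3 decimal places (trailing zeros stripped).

Executing turtle program step by step:
Start: pos=(0,0), heading=0, pen down
PU: pen up
LT 180: heading 0 -> 180
LT 150: heading 180 -> 330
BK 19: (0,0) -> (-16.454,9.5) [heading=330, move]
BK 15: (-16.454,9.5) -> (-29.445,17) [heading=330, move]
RT 120: heading 330 -> 210
FD 4: (-29.445,17) -> (-32.909,15) [heading=210, move]
FD 1: (-32.909,15) -> (-33.775,14.5) [heading=210, move]
LT 30: heading 210 -> 240
FD 20: (-33.775,14.5) -> (-43.775,-2.821) [heading=240, move]
RT 150: heading 240 -> 90
FD 4: (-43.775,-2.821) -> (-43.775,1.179) [heading=90, move]
FD 3: (-43.775,1.179) -> (-43.775,4.179) [heading=90, move]
FD 19: (-43.775,4.179) -> (-43.775,23.179) [heading=90, move]
Final: pos=(-43.775,23.179), heading=90, 0 segment(s) drawn

Answer: -43.775 23.179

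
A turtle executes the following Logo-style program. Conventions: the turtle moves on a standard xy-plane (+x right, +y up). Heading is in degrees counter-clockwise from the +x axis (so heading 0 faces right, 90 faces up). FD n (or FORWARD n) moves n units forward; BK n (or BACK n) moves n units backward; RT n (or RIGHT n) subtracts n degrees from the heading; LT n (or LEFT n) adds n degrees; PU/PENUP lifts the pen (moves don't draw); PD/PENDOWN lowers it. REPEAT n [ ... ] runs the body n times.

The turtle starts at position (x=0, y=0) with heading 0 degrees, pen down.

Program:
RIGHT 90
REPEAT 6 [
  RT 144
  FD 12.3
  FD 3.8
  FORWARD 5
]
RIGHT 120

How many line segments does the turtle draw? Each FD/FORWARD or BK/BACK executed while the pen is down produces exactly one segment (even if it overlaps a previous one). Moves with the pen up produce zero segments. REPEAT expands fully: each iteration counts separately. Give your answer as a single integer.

Answer: 18

Derivation:
Executing turtle program step by step:
Start: pos=(0,0), heading=0, pen down
RT 90: heading 0 -> 270
REPEAT 6 [
  -- iteration 1/6 --
  RT 144: heading 270 -> 126
  FD 12.3: (0,0) -> (-7.23,9.951) [heading=126, draw]
  FD 3.8: (-7.23,9.951) -> (-9.463,13.025) [heading=126, draw]
  FD 5: (-9.463,13.025) -> (-12.402,17.07) [heading=126, draw]
  -- iteration 2/6 --
  RT 144: heading 126 -> 342
  FD 12.3: (-12.402,17.07) -> (-0.704,13.269) [heading=342, draw]
  FD 3.8: (-0.704,13.269) -> (2.91,12.095) [heading=342, draw]
  FD 5: (2.91,12.095) -> (7.665,10.55) [heading=342, draw]
  -- iteration 3/6 --
  RT 144: heading 342 -> 198
  FD 12.3: (7.665,10.55) -> (-4.033,6.749) [heading=198, draw]
  FD 3.8: (-4.033,6.749) -> (-7.647,5.575) [heading=198, draw]
  FD 5: (-7.647,5.575) -> (-12.402,4.03) [heading=198, draw]
  -- iteration 4/6 --
  RT 144: heading 198 -> 54
  FD 12.3: (-12.402,4.03) -> (-5.173,13.981) [heading=54, draw]
  FD 3.8: (-5.173,13.981) -> (-2.939,17.055) [heading=54, draw]
  FD 5: (-2.939,17.055) -> (0,21.1) [heading=54, draw]
  -- iteration 5/6 --
  RT 144: heading 54 -> 270
  FD 12.3: (0,21.1) -> (0,8.8) [heading=270, draw]
  FD 3.8: (0,8.8) -> (0,5) [heading=270, draw]
  FD 5: (0,5) -> (0,0) [heading=270, draw]
  -- iteration 6/6 --
  RT 144: heading 270 -> 126
  FD 12.3: (0,0) -> (-7.23,9.951) [heading=126, draw]
  FD 3.8: (-7.23,9.951) -> (-9.463,13.025) [heading=126, draw]
  FD 5: (-9.463,13.025) -> (-12.402,17.07) [heading=126, draw]
]
RT 120: heading 126 -> 6
Final: pos=(-12.402,17.07), heading=6, 18 segment(s) drawn
Segments drawn: 18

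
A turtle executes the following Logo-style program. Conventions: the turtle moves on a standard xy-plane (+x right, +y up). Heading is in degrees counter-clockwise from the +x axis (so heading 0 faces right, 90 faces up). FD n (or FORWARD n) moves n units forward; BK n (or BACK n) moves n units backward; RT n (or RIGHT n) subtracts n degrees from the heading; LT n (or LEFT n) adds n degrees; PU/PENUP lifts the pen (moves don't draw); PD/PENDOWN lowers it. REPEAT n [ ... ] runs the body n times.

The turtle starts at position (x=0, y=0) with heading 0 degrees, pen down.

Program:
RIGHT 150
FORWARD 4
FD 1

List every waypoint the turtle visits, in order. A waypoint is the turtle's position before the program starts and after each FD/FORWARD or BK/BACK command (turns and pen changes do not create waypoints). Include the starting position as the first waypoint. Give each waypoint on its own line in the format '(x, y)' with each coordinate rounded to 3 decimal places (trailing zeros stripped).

Answer: (0, 0)
(-3.464, -2)
(-4.33, -2.5)

Derivation:
Executing turtle program step by step:
Start: pos=(0,0), heading=0, pen down
RT 150: heading 0 -> 210
FD 4: (0,0) -> (-3.464,-2) [heading=210, draw]
FD 1: (-3.464,-2) -> (-4.33,-2.5) [heading=210, draw]
Final: pos=(-4.33,-2.5), heading=210, 2 segment(s) drawn
Waypoints (3 total):
(0, 0)
(-3.464, -2)
(-4.33, -2.5)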